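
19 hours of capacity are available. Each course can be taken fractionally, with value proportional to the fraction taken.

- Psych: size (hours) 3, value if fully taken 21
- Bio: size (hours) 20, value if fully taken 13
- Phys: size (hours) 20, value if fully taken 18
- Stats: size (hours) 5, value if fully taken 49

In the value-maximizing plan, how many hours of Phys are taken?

11

Sort by value density: Stats 49/5≈9.8, Psych 21/3≈7, Phys 18/20≈0.9, Bio 13/20≈0.65.
All 5 hours of Stats fit (value 49) ; 14 remain.
All 3 hours of Psych fit (value 21) ; 11 remain.
11 hours left: a 11/20 share of Phys gives 18×11/20 = 9.9.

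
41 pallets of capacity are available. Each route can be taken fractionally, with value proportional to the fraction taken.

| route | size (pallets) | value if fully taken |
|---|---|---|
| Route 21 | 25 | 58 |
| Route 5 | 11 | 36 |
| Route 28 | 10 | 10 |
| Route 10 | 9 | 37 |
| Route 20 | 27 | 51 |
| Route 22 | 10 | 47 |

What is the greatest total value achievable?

Rank by value-to-size ratio: Route 22 47/10≈4.7, Route 10 37/9≈4.11, Route 5 36/11≈3.27, Route 21 58/25≈2.32, Route 20 51/27≈1.89, Route 28 10/10≈1.
All 10 pallets of Route 22 fit (value 47) — 31 remain.
Take all of Route 10 (9 pallets, value 37) — 22 pallets left.
Take all of Route 5 (11 pallets, value 36) — 11 pallets left.
Only 11 pallets remain; take 11/25 of Route 21 for value 58×11/25 = 25.52.
Total value = 145.52.

145.52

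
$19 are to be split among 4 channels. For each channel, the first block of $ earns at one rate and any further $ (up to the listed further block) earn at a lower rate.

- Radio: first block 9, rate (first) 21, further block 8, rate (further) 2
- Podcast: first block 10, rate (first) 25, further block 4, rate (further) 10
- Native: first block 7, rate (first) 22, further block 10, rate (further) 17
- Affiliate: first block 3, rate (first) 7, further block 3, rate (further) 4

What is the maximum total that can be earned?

Order all 8 blocks by rate: Podcast/first 25 > Native/first 22 > Radio/first 21 > Native/second 17 > Podcast/second 10 > Affiliate/first 7 > Affiliate/second 4 > Radio/second 2.
Fill Podcast first block (10 at 25) → 9 left.
Native first at 22: fill all 7 → 2 left.
Radio first at 21: only 2 left, fill 2.
Total = 25×10 + 22×7 + 21×2 = 446.

446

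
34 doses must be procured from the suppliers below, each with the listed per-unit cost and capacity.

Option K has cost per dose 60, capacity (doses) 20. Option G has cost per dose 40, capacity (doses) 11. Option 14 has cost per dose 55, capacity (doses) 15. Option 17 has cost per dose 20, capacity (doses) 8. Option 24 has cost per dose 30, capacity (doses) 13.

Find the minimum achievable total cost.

1100

Cheapest first:
Option 17 at 20: take all 8 doses ; 26 still needed.
Take 13 from Option 24 at 30 ; need 13 more.
Option G at 40: take all 11 doses ; 2 still needed.
Take 2 from Option 14 at 55 to finish.
Option K: unused.
Cost = 8×20 + 13×30 + 11×40 + 2×55 = 1100.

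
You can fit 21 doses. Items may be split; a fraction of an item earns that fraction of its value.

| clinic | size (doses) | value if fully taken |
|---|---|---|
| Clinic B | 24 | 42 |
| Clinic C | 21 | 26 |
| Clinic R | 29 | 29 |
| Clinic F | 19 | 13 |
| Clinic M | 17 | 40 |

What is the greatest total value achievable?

47

Sort by value density: Clinic M 40/17≈2.35, Clinic B 42/24≈1.75, Clinic C 26/21≈1.24, Clinic R 29/29≈1, Clinic F 13/19≈0.684.
All 17 doses of Clinic M fit (value 40) → 4 remain.
Only 4 doses remain; take 4/24 of Clinic B for value 42×4/24 = 7.
Total value = 47.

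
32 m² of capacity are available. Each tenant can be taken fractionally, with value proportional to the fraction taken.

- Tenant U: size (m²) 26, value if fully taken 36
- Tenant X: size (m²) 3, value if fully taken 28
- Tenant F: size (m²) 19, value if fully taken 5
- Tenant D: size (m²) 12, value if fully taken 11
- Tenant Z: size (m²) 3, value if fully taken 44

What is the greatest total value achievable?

108

Sort by value density: Tenant Z 44/3≈14.7, Tenant X 28/3≈9.33, Tenant U 36/26≈1.38, Tenant D 11/12≈0.917, Tenant F 5/19≈0.263.
Tenant Z: take in full, 3 m² for value 44 → 29 left.
Take all of Tenant X (3 m², value 28) → 26 m² left.
All 26 m² of Tenant U fit (value 36) → 0 remain.
Total value = 108.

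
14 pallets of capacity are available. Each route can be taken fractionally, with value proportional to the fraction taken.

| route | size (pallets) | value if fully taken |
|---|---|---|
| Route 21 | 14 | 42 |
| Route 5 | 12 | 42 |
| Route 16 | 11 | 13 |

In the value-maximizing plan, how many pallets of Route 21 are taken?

Best value per unit of size first: Route 5 42/12≈3.5, Route 21 42/14≈3, Route 16 13/11≈1.18.
All 12 pallets of Route 5 fit (value 42) — 2 remain.
2 pallets left: a 2/14 share of Route 21 gives 42×2/14 = 6.

2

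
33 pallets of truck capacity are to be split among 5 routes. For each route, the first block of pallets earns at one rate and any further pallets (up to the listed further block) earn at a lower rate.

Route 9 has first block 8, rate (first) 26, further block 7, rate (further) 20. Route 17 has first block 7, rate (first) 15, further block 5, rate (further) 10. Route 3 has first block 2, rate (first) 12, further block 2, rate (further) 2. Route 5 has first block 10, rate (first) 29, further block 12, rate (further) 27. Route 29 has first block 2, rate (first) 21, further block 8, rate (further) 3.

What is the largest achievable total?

884

Rank every tier by rate: Route 5/first 29 > Route 5/second 27 > Route 9/first 26 > Route 29/first 21 > Route 9/second 20 > Route 17/first 15 > Route 3/first 12 > Route 17/second 10 > Route 29/second 3 > Route 3/second 2.
Route 5 first at 29: fill all 10 ; 23 left.
Route 5 second at 27: fill all 12 ; 11 left.
Route 9 first at 26: fill all 8 ; 3 left.
Fill Route 29 first block (2 at 21) ; 1 left.
Route 9 second at 20: only 1 left, fill 1.
Total = 29×10 + 27×12 + 26×8 + 21×2 + 20×1 = 884.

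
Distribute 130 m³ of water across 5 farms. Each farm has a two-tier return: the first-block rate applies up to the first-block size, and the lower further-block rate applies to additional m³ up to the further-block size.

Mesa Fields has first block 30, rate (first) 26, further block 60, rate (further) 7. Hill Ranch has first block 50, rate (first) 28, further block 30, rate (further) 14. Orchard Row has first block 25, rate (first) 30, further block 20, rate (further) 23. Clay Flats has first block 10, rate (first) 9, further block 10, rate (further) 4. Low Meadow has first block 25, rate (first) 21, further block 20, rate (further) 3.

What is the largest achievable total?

Treat each block as its own option and order by rate: Orchard Row/tier1 30 > Hill Ranch/tier1 28 > Mesa Fields/tier1 26 > Orchard Row/tier2 23 > Low Meadow/tier1 21 > Hill Ranch/tier2 14 > Clay Flats/tier1 9 > Mesa Fields/tier2 7 > Clay Flats/tier2 4 > Low Meadow/tier2 3.
Fill Orchard Row tier1 block (25 at 30) → 105 left.
Hill Ranch/tier1 (28): +50 → 55 left.
Mesa Fields/tier1 (26): +30 → 25 left.
Fill Orchard Row tier2 block (20 at 23) → 5 left.
Low Meadow/tier1: +5 of 25 at 21; pool empty.
Total = 30×25 + 28×50 + 26×30 + 23×20 + 21×5 = 3495.

3495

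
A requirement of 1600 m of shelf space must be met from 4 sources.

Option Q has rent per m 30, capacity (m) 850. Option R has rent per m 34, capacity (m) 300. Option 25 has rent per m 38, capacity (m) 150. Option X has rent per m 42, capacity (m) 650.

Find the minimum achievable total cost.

54000

Fill from the cheapest source first.
Option Q at 30: take all 850 m → 750 still needed.
Take 300 from Option R at 34 → need 450 more.
Option 25 at 38: take all 150 m → 300 still needed.
Option X at 42: take 300 of its 650 → requirement met.
Cost = 850×30 + 300×34 + 150×38 + 300×42 = 54000.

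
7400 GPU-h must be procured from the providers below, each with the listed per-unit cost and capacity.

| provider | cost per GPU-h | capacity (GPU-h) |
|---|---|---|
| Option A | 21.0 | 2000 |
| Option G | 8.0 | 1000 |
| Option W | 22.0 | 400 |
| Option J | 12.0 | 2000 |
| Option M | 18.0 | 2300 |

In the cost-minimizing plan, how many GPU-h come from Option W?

100

Fill from the cheapest provider first.
Take 1000 from Option G at 8.0 → need 6400 more.
Option J (12.0): use full 2000 → 4400 GPU-h to go.
Take 2300 from Option M at 18.0 → need 2100 more.
Option A (21.0): use full 2000 → 100 GPU-h to go.
Take 100 from Option W at 22.0 to finish.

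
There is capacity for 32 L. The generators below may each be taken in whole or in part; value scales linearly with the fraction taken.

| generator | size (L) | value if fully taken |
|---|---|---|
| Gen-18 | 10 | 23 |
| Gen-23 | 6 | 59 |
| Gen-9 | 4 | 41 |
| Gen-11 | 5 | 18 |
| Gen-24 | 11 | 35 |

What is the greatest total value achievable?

166.8

Best value per unit of size first: Gen-9 41/4≈10.2, Gen-23 59/6≈9.83, Gen-11 18/5≈3.6, Gen-24 35/11≈3.18, Gen-18 23/10≈2.3.
All 4 L of Gen-9 fit (value 41) ; 28 remain.
Gen-23: take in full, 6 L for value 59 ; 22 left.
Gen-11: take in full, 5 L for value 18 ; 17 left.
Take all of Gen-24 (11 L, value 35) ; 6 L left.
Fill the last 6 L with part of Gen-18: 6/10 of it earns 13.8.
Total value = 166.8.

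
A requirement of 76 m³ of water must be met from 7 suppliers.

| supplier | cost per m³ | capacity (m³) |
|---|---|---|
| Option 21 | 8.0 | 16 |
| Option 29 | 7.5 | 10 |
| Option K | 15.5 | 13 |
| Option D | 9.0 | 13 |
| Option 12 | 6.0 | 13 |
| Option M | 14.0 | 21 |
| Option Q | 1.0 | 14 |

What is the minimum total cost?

552

Use suppliers in increasing cost order.
Take 14 from Option Q at 1.0 → need 62 more.
Option 12 (6.0): use full 13 → 49 m³ to go.
Option 29 at 7.5: take all 10 m³ → 39 still needed.
Option 21 (8.0): use full 16 → 23 m³ to go.
Take 13 from Option D at 9.0 → need 10 more.
Option M (14.0): take the remaining 10 → done.
Option K: unused.
Cost = 14×1.0 + 13×6.0 + 10×7.5 + 16×8.0 + 13×9.0 + 10×14.0 = 552.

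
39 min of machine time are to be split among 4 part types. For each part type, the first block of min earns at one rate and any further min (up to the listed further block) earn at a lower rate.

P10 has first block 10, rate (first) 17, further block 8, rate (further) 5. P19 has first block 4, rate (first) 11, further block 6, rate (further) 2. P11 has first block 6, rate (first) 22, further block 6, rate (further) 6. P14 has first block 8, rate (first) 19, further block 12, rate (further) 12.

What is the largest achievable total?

Order all 8 blocks by rate: P11/T1 22 > P14/T1 19 > P10/T1 17 > P14/T2 12 > P19/T1 11 > P11/T2 6 > P10/T2 5 > P19/T2 2.
P11 T1 at 22: fill all 6 → 33 left.
Fill P14 T1 block (8 at 19) → 25 left.
P10 T1 at 17: fill all 10 → 15 left.
P14/T2 (12): +12 → 3 left.
P19 T1 at 11: only 3 left, fill 3.
Total = 22×6 + 19×8 + 17×10 + 12×12 + 11×3 = 631.

631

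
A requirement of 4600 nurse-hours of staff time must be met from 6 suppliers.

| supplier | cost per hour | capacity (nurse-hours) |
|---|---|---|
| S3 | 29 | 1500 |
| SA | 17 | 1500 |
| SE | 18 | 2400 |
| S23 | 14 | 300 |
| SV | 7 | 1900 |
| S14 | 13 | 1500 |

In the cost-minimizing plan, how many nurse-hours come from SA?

900

Fill from the cheapest supplier first.
SV (7): use full 1900 ; 2700 nurse-hours to go.
S14 (13): use full 1500 ; 1200 nurse-hours to go.
Take 300 from S23 at 14 ; need 900 more.
SA at 17: take 900 of its 1500 ; requirement met.
SE, S3: unused.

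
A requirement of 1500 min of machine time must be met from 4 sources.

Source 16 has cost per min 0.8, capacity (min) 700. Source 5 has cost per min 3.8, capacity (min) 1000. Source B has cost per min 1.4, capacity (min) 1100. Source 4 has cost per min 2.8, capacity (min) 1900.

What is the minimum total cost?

1680

Fill from the cheapest source first.
Source 16 at 0.8: take all 700 min ; 800 still needed.
Source B at 1.4: take 800 of its 1100 ; requirement met.
Source 4, Source 5: unused.
Cost = 700×0.8 + 800×1.4 = 1680.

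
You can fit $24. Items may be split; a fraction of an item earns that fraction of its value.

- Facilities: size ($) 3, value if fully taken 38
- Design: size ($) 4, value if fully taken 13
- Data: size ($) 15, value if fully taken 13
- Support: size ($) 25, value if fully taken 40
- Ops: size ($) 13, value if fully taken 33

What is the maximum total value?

90.4

Rank by value-to-size ratio: Facilities 38/3≈12.7, Design 13/4≈3.25, Ops 33/13≈2.54, Support 40/25≈1.6, Data 13/15≈0.867.
Take all of Facilities (3 $, value 38) → 21 $ left.
Take all of Design (4 $, value 13) → 17 $ left.
Take all of Ops (13 $, value 33) → 4 $ left.
4 $ left: a 4/25 share of Support gives 40×4/25 = 6.4.
Total value = 90.4.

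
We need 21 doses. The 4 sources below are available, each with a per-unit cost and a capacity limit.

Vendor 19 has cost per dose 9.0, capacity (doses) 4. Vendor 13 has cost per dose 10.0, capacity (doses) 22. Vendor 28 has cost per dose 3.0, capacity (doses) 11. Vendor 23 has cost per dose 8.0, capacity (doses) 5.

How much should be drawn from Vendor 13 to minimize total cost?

Cheapest first:
Take 11 from Vendor 28 at 3.0 → need 10 more.
Vendor 23 (8.0): use full 5 → 5 doses to go.
Take 4 from Vendor 19 at 9.0 → need 1 more.
Take 1 from Vendor 13 at 10.0 to finish.

1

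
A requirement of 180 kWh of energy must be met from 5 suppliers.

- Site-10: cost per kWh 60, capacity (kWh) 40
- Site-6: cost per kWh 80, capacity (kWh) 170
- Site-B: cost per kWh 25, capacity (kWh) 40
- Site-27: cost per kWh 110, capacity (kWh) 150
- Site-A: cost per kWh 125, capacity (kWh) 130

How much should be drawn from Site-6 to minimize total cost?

Cheapest first:
Take 40 from Site-B at 25 → need 140 more.
Site-10 (60): use full 40 → 100 kWh to go.
Site-6 (80): take the remaining 100 → done.
Site-27, Site-A: unused.

100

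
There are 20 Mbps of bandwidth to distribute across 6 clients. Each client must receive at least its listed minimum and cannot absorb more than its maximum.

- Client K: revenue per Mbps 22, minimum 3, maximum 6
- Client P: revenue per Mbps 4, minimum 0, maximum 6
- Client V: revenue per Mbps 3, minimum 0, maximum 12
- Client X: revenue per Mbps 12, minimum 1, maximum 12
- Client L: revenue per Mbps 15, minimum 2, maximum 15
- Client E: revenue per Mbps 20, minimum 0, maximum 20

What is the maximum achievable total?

Meeting every minimum uses 3+0+0+1+2+0 = 6 Mbps, leaving 14.
Rank by revenue per Mbps: Client K 22 > Client E 20 > Client L 15 > Client X 12 > Client P 4 > Client V 3.
Give Client K 3 more to hit its cap of 6 ; 11 left.
Client E: +11 (room for 20) → 11. Pool exhausted.
Total = 22×6 + 12×1 + 15×2 + 20×11 = 394.

394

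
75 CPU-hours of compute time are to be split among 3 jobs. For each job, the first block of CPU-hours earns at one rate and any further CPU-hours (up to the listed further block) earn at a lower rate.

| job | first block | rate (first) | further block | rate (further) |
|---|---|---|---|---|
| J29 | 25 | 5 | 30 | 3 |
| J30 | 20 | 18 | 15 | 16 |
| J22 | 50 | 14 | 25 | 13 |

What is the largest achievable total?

1160

Rank every tier by rate: J30/T1 18 > J30/T2 16 > J22/T1 14 > J22/T2 13 > J29/T1 5 > J29/T2 3.
J30/T1 (18): +20 — 55 left.
J30/T2 (16): +15 — 40 left.
J22/T1: +40 of 50 at 14; pool empty.
Total = 18×20 + 16×15 + 14×40 = 1160.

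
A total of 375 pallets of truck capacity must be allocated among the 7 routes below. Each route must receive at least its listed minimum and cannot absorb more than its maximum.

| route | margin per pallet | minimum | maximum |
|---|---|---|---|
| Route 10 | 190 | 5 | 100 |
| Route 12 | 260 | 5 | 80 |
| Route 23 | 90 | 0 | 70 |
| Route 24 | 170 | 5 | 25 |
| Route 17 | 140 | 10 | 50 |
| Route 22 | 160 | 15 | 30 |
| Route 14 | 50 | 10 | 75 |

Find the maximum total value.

Meeting every minimum uses 5+5+0+5+10+15+10 = 50 pallets, leaving 325.
Order the routes by margin per pallet: Route 12 260 > Route 10 190 > Route 24 170 > Route 22 160 > Route 17 140 > Route 23 90 > Route 14 50.
Give Route 12 75 more to hit its cap of 80 → 250 left.
Route 10 takes 95 more to reach its cap of 100 → 155 left.
Route 24 takes 20 more to reach its cap of 25 → 135 left.
Route 22: +15 to 30 (cap) → 120 left.
Give Route 17 40 more to hit its cap of 50 → 80 left.
Route 23: +70 to 70 (cap) → 10 left.
Route 14: +10 (room for 65) → 20. Pool exhausted.
Total = 190×100 + 260×80 + 90×70 + 170×25 + 140×50 + 160×30 + 50×20 = 63150.

63150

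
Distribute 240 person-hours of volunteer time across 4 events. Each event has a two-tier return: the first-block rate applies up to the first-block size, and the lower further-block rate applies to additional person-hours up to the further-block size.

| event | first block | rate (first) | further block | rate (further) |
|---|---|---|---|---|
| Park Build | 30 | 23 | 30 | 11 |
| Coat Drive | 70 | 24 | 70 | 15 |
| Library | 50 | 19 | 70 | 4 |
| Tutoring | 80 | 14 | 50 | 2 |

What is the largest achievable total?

Treat each block as its own option and order by rate: Coat Drive/first 24 > Park Build/first 23 > Library/first 19 > Coat Drive/second 15 > Tutoring/first 14 > Park Build/second 11 > Library/second 4 > Tutoring/second 2.
Fill Coat Drive first block (70 at 24) → 170 left.
Park Build/first (23): +30 → 140 left.
Library first at 19: fill all 50 → 90 left.
Fill Coat Drive second block (70 at 15) → 20 left.
Tutoring/first: +20 of 80 at 14; pool empty.
Total = 24×70 + 23×30 + 19×50 + 15×70 + 14×20 = 4650.

4650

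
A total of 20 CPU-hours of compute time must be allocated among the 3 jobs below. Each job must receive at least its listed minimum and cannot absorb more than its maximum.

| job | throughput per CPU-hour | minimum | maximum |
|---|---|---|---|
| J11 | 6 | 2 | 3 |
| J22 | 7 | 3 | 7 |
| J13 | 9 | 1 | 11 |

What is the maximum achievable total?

160

Meeting every minimum uses 2+3+1 = 6 CPU-hours, leaving 14.
Order the jobs by throughput per CPU-hour: J13 9 > J22 7 > J11 6.
J13: +10 to 11 (cap) → 4 left.
Give J22 4 more to hit its cap of 7 → 0 left.
Total = 6×2 + 7×7 + 9×11 = 160.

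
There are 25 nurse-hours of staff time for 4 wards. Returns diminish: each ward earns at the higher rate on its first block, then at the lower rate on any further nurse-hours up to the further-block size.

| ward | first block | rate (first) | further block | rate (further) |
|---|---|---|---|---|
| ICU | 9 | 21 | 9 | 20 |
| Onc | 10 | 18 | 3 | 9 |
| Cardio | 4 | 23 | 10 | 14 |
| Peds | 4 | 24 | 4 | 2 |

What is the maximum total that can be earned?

Rank every tier by rate: Peds/first 24 > Cardio/first 23 > ICU/first 21 > ICU/second 20 > Onc/first 18 > Cardio/second 14 > Onc/second 9 > Peds/second 2.
Fill Peds first block (4 at 24) → 21 left.
Cardio/first (23): +4 → 17 left.
ICU first at 21: fill all 9 → 8 left.
ICU/second: +8 of 9 at 20; pool empty.
Total = 24×4 + 23×4 + 21×9 + 20×8 = 537.

537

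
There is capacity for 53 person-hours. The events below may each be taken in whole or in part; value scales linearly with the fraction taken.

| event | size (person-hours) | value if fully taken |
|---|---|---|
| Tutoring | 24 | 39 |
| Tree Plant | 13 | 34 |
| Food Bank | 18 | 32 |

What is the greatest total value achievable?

Rank by value-to-size ratio: Tree Plant 34/13≈2.62, Food Bank 32/18≈1.78, Tutoring 39/24≈1.62.
Take all of Tree Plant (13 person-hours, value 34) ; 40 person-hours left.
Take all of Food Bank (18 person-hours, value 32) ; 22 person-hours left.
22 person-hours left: a 22/24 share of Tutoring gives 39×22/24 = 35.75.
Total value = 101.75.

101.75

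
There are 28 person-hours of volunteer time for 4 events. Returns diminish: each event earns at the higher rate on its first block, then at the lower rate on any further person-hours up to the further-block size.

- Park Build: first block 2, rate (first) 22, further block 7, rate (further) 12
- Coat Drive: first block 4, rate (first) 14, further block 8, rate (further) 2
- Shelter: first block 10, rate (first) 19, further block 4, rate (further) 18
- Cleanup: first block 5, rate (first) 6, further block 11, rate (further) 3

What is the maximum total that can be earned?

Rank every tier by rate: Park Build/T1 22 > Shelter/T1 19 > Shelter/T2 18 > Coat Drive/T1 14 > Park Build/T2 12 > Cleanup/T1 6 > Cleanup/T2 3 > Coat Drive/T2 2.
Park Build/T1 (22): +2 → 26 left.
Shelter/T1 (19): +10 → 16 left.
Shelter T2 at 18: fill all 4 → 12 left.
Coat Drive/T1 (14): +4 → 8 left.
Park Build/T2 (12): +7 → 1 left.
Cleanup T1 at 6: only 1 left, fill 1.
Total = 22×2 + 19×10 + 18×4 + 14×4 + 12×7 + 6×1 = 452.

452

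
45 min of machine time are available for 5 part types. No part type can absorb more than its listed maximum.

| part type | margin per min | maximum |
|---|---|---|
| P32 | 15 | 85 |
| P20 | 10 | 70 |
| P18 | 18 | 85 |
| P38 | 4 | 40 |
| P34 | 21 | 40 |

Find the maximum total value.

930

Order the part types by margin per min: P34 21 > P18 18 > P32 15 > P20 10 > P38 4.
P34: +40 to 40 (cap) → 5 left.
P18: +5 (room for 85) → 5. Pool exhausted.
Total = 18×5 + 21×40 = 930.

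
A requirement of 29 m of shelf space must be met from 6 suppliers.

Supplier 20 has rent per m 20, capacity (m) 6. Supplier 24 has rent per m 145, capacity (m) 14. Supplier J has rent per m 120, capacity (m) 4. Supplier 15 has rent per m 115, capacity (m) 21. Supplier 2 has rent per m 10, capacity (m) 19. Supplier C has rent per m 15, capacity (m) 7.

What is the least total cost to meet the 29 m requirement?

Use suppliers in increasing cost order.
Supplier 2 at 10: take all 19 m — 10 still needed.
Supplier C at 15: take all 7 m — 3 still needed.
Take 3 from Supplier 20 at 20 to finish.
Supplier 15, Supplier J, Supplier 24: unused.
Cost = 19×10 + 7×15 + 3×20 = 355.

355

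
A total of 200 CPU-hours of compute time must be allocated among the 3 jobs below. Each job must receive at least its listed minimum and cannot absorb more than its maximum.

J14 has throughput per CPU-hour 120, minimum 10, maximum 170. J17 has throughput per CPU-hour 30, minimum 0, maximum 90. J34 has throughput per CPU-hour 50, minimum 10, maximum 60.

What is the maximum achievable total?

Meeting every minimum uses 10+0+10 = 20 CPU-hours, leaving 180.
Highest throughput per CPU-hour first: J14 120 > J34 50 > J17 30.
Give J14 160 more to hit its cap of 170 ; 20 left.
J34 has room for 50 more but only 20 remain, so it gets 30.
Total = 120×170 + 50×30 = 21900.

21900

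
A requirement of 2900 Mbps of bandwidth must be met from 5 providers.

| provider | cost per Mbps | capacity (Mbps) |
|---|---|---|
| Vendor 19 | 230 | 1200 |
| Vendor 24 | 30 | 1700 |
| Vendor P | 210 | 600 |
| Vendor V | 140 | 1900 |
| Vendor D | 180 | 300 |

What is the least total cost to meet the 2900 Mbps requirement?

Cheapest first:
Take 1700 from Vendor 24 at 30 — need 1200 more.
Vendor V (140): take the remaining 1200 — done.
Vendor D, Vendor P, Vendor 19: unused.
Cost = 1700×30 + 1200×140 = 219000.

219000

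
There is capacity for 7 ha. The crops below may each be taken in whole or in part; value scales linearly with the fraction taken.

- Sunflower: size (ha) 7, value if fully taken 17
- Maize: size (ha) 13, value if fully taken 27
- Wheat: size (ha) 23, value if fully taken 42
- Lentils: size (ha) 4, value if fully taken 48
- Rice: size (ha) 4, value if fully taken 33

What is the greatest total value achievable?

72.75

Sort by value density: Lentils 48/4≈12, Rice 33/4≈8.25, Sunflower 17/7≈2.43, Maize 27/13≈2.08, Wheat 42/23≈1.83.
Take all of Lentils (4 ha, value 48) → 3 ha left.
Only 3 ha remain; take 3/4 of Rice for value 33×3/4 = 24.75.
Total value = 72.75.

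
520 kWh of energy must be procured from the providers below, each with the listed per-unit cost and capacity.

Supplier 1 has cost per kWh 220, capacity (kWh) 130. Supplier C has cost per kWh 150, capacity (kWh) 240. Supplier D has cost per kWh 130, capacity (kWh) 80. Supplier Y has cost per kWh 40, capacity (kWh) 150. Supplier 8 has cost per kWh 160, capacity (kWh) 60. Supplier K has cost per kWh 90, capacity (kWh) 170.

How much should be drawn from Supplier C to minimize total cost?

120

Use providers in increasing cost order.
Supplier Y (40): use full 150 → 370 kWh to go.
Supplier K at 90: take all 170 kWh → 200 still needed.
Supplier D at 130: take all 80 kWh → 120 still needed.
Supplier C at 150: take 120 of its 240 → requirement met.
Supplier 8, Supplier 1: unused.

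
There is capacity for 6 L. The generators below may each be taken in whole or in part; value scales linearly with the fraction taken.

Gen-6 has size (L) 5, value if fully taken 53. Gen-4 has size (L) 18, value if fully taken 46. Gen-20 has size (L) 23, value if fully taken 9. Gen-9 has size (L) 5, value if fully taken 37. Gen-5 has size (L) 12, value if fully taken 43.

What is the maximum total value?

60.4

Sort by value density: Gen-6 53/5≈10.6, Gen-9 37/5≈7.4, Gen-5 43/12≈3.58, Gen-4 46/18≈2.56, Gen-20 9/23≈0.391.
All 5 L of Gen-6 fit (value 53) — 1 remain.
Only 1 L remain; take 1/5 of Gen-9 for value 37×1/5 = 7.4.
Total value = 60.4.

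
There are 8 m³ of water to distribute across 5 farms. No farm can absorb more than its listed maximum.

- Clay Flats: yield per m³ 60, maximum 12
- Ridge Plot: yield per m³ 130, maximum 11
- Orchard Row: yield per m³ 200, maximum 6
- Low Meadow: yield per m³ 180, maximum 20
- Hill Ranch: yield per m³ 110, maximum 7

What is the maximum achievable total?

Order the farms by yield per m³: Orchard Row 200 > Low Meadow 180 > Ridge Plot 130 > Hill Ranch 110 > Clay Flats 60.
Give Orchard Row 6 to hit its cap of 6 — 2 left.
Only 2 left; Low Meadow takes them to reach 2.
Total = 200×6 + 180×2 = 1560.

1560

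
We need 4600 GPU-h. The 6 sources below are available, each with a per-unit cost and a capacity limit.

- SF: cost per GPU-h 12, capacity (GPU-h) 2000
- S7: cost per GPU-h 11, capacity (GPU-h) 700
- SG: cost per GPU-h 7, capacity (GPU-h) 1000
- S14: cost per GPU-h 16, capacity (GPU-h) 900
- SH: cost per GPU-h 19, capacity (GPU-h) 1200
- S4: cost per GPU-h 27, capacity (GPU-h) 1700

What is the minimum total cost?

Cheapest first:
SG at 7: take all 1000 GPU-h → 3600 still needed.
Take 700 from S7 at 11 → need 2900 more.
SF (12): use full 2000 → 900 GPU-h to go.
S14 (16): use full 900 → 0 GPU-h to go.
SH, S4: unused.
Cost = 1000×7 + 700×11 + 2000×12 + 900×16 = 53100.

53100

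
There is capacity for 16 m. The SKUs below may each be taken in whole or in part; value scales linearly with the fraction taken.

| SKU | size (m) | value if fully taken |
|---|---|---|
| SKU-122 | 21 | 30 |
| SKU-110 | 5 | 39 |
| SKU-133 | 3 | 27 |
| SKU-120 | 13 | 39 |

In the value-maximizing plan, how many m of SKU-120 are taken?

8

Rank by value-to-size ratio: SKU-133 27/3≈9, SKU-110 39/5≈7.8, SKU-120 39/13≈3, SKU-122 30/21≈1.43.
All 3 m of SKU-133 fit (value 27) — 13 remain.
SKU-110: take in full, 5 m for value 39 — 8 left.
8 m left: a 8/13 share of SKU-120 gives 39×8/13 = 24.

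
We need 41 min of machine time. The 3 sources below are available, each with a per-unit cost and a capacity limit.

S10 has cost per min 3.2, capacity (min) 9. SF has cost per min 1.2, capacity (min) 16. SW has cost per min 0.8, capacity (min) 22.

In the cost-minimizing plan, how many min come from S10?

3

Fill from the cheapest source first.
SW at 0.8: take all 22 min ; 19 still needed.
Take 16 from SF at 1.2 ; need 3 more.
Take 3 from S10 at 3.2 to finish.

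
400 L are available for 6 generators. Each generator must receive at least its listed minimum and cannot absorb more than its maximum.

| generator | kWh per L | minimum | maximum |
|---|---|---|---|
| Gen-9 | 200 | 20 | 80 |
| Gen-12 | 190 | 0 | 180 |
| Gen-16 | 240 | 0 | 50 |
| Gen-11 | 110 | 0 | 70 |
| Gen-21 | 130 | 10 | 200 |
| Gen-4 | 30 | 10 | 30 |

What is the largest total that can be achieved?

72900

Meeting every minimum uses 20+0+0+0+10+10 = 40 L, leaving 360.
Order the generators by kWh per L: Gen-16 240 > Gen-9 200 > Gen-12 190 > Gen-21 130 > Gen-11 110 > Gen-4 30.
Give Gen-16 50 more to hit its cap of 50 ; 310 left.
Gen-9 takes 60 more to reach its cap of 80 ; 250 left.
Gen-12 takes 180 more to reach its cap of 180 ; 70 left.
Gen-21: +70 (room for 190) → 80. Pool exhausted.
Total = 200×80 + 190×180 + 240×50 + 130×80 + 30×10 = 72900.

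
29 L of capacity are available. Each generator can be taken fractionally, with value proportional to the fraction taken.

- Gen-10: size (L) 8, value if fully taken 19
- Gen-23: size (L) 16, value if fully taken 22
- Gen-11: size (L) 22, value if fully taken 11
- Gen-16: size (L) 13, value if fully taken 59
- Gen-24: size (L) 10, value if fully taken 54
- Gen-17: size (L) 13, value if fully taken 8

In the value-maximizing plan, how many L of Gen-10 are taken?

6

Best value per unit of size first: Gen-24 54/10≈5.4, Gen-16 59/13≈4.54, Gen-10 19/8≈2.38, Gen-23 22/16≈1.38, Gen-17 8/13≈0.615, Gen-11 11/22≈0.5.
Gen-24: take in full, 10 L for value 54 → 19 left.
Take all of Gen-16 (13 L, value 59) → 6 L left.
Fill the last 6 L with part of Gen-10: 6/8 of it earns 14.25.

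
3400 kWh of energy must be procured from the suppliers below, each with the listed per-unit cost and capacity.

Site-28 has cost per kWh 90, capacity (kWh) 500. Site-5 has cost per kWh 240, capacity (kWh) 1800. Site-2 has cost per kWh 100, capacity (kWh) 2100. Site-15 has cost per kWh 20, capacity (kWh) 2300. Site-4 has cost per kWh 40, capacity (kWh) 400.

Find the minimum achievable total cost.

127000

Cheapest first:
Take 2300 from Site-15 at 20 → need 1100 more.
Site-4 at 40: take all 400 kWh → 700 still needed.
Site-28 at 90: take all 500 kWh → 200 still needed.
Site-2 at 100: take 200 of its 2100 → requirement met.
Site-5: unused.
Cost = 2300×20 + 400×40 + 500×90 + 200×100 = 127000.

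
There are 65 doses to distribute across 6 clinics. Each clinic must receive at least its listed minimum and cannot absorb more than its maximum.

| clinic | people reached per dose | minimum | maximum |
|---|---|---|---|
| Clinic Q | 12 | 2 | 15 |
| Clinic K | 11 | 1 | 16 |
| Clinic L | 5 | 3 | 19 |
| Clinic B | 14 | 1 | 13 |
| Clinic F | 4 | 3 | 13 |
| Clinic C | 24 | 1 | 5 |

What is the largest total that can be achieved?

Meeting every minimum uses 2+1+3+1+3+1 = 11 doses, leaving 54.
Highest people reached per dose first: Clinic C 24 > Clinic B 14 > Clinic Q 12 > Clinic K 11 > Clinic L 5 > Clinic F 4.
Give Clinic C 4 more to hit its cap of 5 → 50 left.
Clinic B: +12 to 13 (cap) → 38 left.
Clinic Q takes 13 more to reach its cap of 15 → 25 left.
Clinic K: +15 to 16 (cap) → 10 left.
Clinic L has room for 16 more but only 10 remain, so it gets 13.
Total = 12×15 + 11×16 + 5×13 + 14×13 + 4×3 + 24×5 = 735.

735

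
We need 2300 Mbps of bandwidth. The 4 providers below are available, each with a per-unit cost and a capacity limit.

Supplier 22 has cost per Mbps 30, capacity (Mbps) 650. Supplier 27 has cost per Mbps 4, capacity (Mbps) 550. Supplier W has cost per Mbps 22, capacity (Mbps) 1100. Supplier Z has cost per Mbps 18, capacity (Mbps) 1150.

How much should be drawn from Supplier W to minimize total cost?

Use providers in increasing cost order.
Supplier 27 at 4: take all 550 Mbps ; 1750 still needed.
Supplier Z (18): use full 1150 ; 600 Mbps to go.
Take 600 from Supplier W at 22 to finish.
Supplier 22: unused.

600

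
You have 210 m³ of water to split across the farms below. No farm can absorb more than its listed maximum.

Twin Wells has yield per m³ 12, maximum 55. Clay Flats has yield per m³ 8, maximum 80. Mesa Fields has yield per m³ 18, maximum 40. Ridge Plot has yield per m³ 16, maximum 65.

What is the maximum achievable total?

Order the farms by yield per m³: Mesa Fields 18 > Ridge Plot 16 > Twin Wells 12 > Clay Flats 8.
Mesa Fields: +40 to 40 (cap) — 170 left.
Ridge Plot: +65 to 65 (cap) — 105 left.
Give Twin Wells 55 to hit its cap of 55 — 50 left.
Clay Flats: +50 (room for 80) → 50. Pool exhausted.
Total = 12×55 + 8×50 + 18×40 + 16×65 = 2820.

2820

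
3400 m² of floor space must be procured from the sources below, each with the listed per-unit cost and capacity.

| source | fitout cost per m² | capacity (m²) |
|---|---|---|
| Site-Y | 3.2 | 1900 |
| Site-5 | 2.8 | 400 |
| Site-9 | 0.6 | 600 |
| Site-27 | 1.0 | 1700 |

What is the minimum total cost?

5420

Fill from the cheapest source first.
Take 600 from Site-9 at 0.6 → need 2800 more.
Site-27 (1.0): use full 1700 → 1100 m² to go.
Site-5 at 2.8: take all 400 m² → 700 still needed.
Site-Y at 3.2: take 700 of its 1900 → requirement met.
Cost = 600×0.6 + 1700×1.0 + 400×2.8 + 700×3.2 = 5420.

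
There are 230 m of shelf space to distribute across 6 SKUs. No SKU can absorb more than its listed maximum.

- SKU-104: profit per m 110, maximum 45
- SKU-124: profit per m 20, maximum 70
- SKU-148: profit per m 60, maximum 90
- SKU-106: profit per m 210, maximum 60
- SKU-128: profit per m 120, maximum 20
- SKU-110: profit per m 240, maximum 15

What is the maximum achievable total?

Highest profit per m first: SKU-110 240 > SKU-106 210 > SKU-128 120 > SKU-104 110 > SKU-148 60 > SKU-124 20.
SKU-110 takes 15 to reach its cap of 15 → 215 left.
SKU-106: +60 to 60 (cap) → 155 left.
SKU-128: +20 to 20 (cap) → 135 left.
Give SKU-104 45 to hit its cap of 45 → 90 left.
SKU-148: +90 to 90 (cap) → 0 left.
Total = 110×45 + 60×90 + 210×60 + 120×20 + 240×15 = 28950.

28950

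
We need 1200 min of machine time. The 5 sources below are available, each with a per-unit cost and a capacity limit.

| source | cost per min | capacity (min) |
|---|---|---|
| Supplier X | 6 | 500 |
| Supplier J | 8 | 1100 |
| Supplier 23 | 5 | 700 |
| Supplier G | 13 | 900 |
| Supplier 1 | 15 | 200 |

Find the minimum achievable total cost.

6500

Cheapest first:
Take 700 from Supplier 23 at 5 — need 500 more.
Supplier X (6): use full 500 — 0 min to go.
Supplier J, Supplier G, Supplier 1: unused.
Cost = 700×5 + 500×6 = 6500.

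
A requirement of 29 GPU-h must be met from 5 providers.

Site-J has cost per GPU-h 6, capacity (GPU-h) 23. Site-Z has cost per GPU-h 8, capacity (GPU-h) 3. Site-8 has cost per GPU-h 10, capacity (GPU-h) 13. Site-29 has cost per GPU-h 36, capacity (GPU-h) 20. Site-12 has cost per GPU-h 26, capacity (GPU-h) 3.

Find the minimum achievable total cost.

Cheapest first:
Take 23 from Site-J at 6 ; need 6 more.
Site-Z at 8: take all 3 GPU-h ; 3 still needed.
Take 3 from Site-8 at 10 to finish.
Site-12, Site-29: unused.
Cost = 23×6 + 3×8 + 3×10 = 192.

192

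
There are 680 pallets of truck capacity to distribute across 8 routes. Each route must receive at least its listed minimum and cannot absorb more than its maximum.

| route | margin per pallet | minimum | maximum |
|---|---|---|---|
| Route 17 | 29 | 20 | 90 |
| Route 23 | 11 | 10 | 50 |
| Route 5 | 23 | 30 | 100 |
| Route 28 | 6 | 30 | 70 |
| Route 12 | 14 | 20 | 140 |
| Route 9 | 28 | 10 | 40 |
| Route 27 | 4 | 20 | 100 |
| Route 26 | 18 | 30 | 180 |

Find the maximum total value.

12220

Meeting every minimum uses 20+10+30+30+20+10+20+30 = 170 pallets, leaving 510.
Rank by margin per pallet: Route 17 29 > Route 9 28 > Route 5 23 > Route 26 18 > Route 12 14 > Route 23 11 > Route 28 6 > Route 27 4.
Route 17 takes 70 more to reach its cap of 90 ; 440 left.
Give Route 9 30 more to hit its cap of 40 ; 410 left.
Give Route 5 70 more to hit its cap of 100 ; 340 left.
Route 26 takes 150 more to reach its cap of 180 ; 190 left.
Route 12 takes 120 more to reach its cap of 140 ; 70 left.
Route 23 takes 40 more to reach its cap of 50 ; 30 left.
Only 30 left; Route 28 takes them to reach 60.
Total = 29×90 + 11×50 + 23×100 + 6×60 + 14×140 + 28×40 + 4×20 + 18×180 = 12220.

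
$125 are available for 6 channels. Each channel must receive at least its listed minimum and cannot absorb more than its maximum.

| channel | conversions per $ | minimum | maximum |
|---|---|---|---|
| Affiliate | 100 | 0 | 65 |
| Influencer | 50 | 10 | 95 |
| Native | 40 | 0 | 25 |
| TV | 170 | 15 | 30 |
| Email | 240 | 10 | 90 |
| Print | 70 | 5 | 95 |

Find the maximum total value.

25850

Meeting every minimum uses 0+10+0+15+10+5 = 40 $, leaving 85.
Rank by conversions per $: Email 240 > TV 170 > Affiliate 100 > Print 70 > Influencer 50 > Native 40.
Give Email 80 more to hit its cap of 90 ; 5 left.
TV has room for 15 more but only 5 remain, so it gets 20.
Total = 50×10 + 170×20 + 240×90 + 70×5 = 25850.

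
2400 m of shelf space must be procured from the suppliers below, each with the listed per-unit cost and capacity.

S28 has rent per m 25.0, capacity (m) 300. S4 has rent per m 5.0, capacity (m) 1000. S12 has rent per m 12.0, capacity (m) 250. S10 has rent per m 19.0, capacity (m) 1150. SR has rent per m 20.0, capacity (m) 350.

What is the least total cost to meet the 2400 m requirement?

Use suppliers in increasing cost order.
Take 1000 from S4 at 5.0 — need 1400 more.
Take 250 from S12 at 12.0 — need 1150 more.
S10 (19.0): use full 1150 — 0 m to go.
SR, S28: unused.
Cost = 1000×5.0 + 250×12.0 + 1150×19.0 = 29850.

29850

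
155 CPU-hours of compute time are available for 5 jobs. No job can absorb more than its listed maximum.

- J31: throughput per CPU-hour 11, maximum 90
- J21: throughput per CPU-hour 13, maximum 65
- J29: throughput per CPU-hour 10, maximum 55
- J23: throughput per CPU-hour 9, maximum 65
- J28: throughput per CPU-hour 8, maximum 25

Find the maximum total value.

1835

Order the jobs by throughput per CPU-hour: J21 13 > J31 11 > J29 10 > J23 9 > J28 8.
J21 takes 65 to reach its cap of 65 → 90 left.
J31: +90 to 90 (cap) → 0 left.
Total = 11×90 + 13×65 = 1835.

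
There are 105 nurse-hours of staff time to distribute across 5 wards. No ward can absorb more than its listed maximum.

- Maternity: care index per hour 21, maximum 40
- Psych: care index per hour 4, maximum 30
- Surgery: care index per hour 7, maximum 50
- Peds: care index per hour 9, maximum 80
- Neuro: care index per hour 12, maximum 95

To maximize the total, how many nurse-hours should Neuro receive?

65

Rank by care index per hour: Maternity 21 > Neuro 12 > Peds 9 > Surgery 7 > Psych 4.
Maternity takes 40 to reach its cap of 40 — 65 left.
Neuro: +65 (room for 95) → 65. Pool exhausted.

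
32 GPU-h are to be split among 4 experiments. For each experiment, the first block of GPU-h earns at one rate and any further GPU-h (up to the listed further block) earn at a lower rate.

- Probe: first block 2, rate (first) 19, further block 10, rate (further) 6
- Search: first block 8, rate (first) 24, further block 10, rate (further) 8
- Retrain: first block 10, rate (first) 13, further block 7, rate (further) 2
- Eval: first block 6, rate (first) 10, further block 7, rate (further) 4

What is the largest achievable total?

Rank every tier by rate: Search/first 24 > Probe/first 19 > Retrain/first 13 > Eval/first 10 > Search/second 8 > Probe/second 6 > Eval/second 4 > Retrain/second 2.
Search/first (24): +8 — 24 left.
Probe/first (19): +2 — 22 left.
Retrain/first (13): +10 — 12 left.
Eval/first (10): +6 — 6 left.
Search/second: +6 of 10 at 8; pool empty.
Total = 24×8 + 19×2 + 13×10 + 10×6 + 8×6 = 468.

468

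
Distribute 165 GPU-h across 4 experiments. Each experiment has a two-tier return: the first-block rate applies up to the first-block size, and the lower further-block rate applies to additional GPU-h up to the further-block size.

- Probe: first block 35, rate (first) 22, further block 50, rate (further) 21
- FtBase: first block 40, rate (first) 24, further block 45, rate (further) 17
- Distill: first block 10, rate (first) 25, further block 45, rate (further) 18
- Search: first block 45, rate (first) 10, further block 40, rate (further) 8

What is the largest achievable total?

3570

Treat each block as its own option and order by rate: Distill/first 25 > FtBase/first 24 > Probe/first 22 > Probe/second 21 > Distill/second 18 > FtBase/second 17 > Search/first 10 > Search/second 8.
Distill/first (25): +10 — 155 left.
FtBase first at 24: fill all 40 — 115 left.
Fill Probe first block (35 at 22) — 80 left.
Probe/second (21): +50 — 30 left.
Distill second at 18: only 30 left, fill 30.
Total = 25×10 + 24×40 + 22×35 + 21×50 + 18×30 = 3570.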